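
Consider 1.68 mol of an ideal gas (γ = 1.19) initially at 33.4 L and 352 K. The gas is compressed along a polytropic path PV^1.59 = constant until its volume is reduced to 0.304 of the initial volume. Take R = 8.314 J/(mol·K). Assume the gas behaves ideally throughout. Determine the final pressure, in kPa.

P₁ = nRT₁/V₁ = 1.68×8.314×352/33.4 = 147 kPa.
Polytropic n=1.59: T₂ = T₁(V₁/V₂)^(n−1) = 352×(3.29)^0.59 = 711 K; P₂ = P₁(V₁/V₂)^n = 978 kPa.

978 kPa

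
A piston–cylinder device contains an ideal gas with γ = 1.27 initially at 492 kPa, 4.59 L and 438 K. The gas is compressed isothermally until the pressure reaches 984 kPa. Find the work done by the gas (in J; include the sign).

-1570 J

n = P₁V₁/(RT₁) = 492×4.59/(8.314×438) = 0.620 mol.
Isothermal: T stays 438 K; PV = const ⇒ V₂ = 2.29 L, P₂ = 984 kPa.
W = nRT ln(V₂/V₁) = 0.620×8.314×438×ln(0.500) = -1570 J.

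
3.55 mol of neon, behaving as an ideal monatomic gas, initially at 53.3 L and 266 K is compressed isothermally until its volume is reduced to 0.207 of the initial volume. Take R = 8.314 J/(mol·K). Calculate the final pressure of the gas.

712 kPa

P₁ = nRT₁/V₁ = 3.55×8.314×266/53.3 = 147 kPa.
Isothermal: T stays 266 K; PV = const ⇒ V₂ = 11.0 L, P₂ = 712 kPa.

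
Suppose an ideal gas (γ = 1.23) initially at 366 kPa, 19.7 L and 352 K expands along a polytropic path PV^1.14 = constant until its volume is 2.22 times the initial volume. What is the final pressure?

Polytropic n=1.14: T₂ = T₁(V₁/V₂)^(n−1) = 352×(0.450)^0.14 = 315 K; P₂ = P₁(V₁/V₂)^n = 147 kPa.

147 kPa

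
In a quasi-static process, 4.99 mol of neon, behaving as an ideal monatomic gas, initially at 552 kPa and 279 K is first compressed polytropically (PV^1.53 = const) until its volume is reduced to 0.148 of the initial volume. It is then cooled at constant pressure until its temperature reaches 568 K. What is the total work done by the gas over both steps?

-46600 J

V₁ = nRT₁/P₁ = 4.99×8.314×279/552 = 21.0 L.
Step 1 — Polytropic n=1.53: T₂ = T₁(V₁/V₂)^(n−1) = 279×(6.76)^0.53 = 768 K; P₂ = P₁(V₁/V₂)^n = 10300 kPa.
W = (P₁V₁−P₂V₂)/(n−1) = (552×21.0−10300×3.10)/0.53 = -38300 J.
ΔU = nCvΔT = 4.99×12.5×(768−279) = 30400 J.
Q = ΔU + W = -7850 J.
State after step 1: P = 10300 kPa, V = 3.10 L, T = 768 K.
Step 2 — Isobaric: P stays 10300 kPa; V/T = const ⇒ T₂ = 568 K, V₂ = 2.30 L.
W = PΔV = 10300×(2.30−3.10) kPa·L = -8300 J.
ΔU = nCvΔT = 4.99×12.5×(568−768) = -12400 J.
Q = ΔU + W = nCpΔT = -20700 J.
Net over both steps: W = -46600 J, Q = -28600 J, ΔU = 18000 J.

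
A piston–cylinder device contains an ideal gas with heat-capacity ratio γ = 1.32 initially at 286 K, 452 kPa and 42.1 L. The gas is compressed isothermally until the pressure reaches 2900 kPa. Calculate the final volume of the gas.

6.56 L

Isothermal: T stays 286 K; PV = const ⇒ V₂ = 6.56 L, P₂ = 2900 kPa.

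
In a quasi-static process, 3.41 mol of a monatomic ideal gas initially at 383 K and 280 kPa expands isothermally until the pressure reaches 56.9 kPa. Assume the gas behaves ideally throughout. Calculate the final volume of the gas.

191 L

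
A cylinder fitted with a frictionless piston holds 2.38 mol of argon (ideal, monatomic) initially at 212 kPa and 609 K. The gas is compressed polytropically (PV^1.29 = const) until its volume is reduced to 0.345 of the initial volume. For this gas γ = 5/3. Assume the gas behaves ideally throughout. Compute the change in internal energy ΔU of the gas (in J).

6540 J

V₁ = nRT₁/P₁ = 2.38×8.314×609/212 = 56.8 L.
Polytropic n=1.29: T₂ = T₁(V₁/V₂)^(n−1) = 609×(2.90)^0.29 = 829 K; P₂ = P₁(V₁/V₂)^n = 837 kPa.
For an ideal gas ΔU = nCvΔT with Cv = (3/2)R = 12.5 J/(mol·K).
ΔU = 2.38×12.5×(829−609) = 6540 J.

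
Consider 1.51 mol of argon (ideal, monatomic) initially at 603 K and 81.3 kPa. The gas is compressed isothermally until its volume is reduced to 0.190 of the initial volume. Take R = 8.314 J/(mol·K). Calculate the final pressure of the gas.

428 kPa

V₁ = nRT₁/P₁ = 1.51×8.314×603/81.3 = 93.1 L.
Isothermal: T stays 603 K; PV = const ⇒ V₂ = 17.7 L, P₂ = 428 kPa.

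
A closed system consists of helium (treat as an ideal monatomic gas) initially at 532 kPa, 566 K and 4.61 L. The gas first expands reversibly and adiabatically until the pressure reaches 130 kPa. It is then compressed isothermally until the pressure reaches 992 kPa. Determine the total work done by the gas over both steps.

-1250 J

n = P₁V₁/(RT₁) = 532×4.61/(8.314×566) = 0.521 mol.
Step 1 — Adiabatic: T₂/T₁ = (P₂/P₁)^((γ−1)/γ) ⇒ T₂ = 566×(0.244)^0.400 = 322 K; V₂ = 10.7 L.
ΔU = nCvΔT = 0.521×12.5×(322−566) = -1590 J.
Q = 0 for an adiabatic process, so W = −ΔU = 1590 J.
State after step 1: P = 130 kPa, V = 10.7 L, T = 322 K.
Step 2 — Isothermal: T stays 322 K; PV = const ⇒ V₂ = 1.41 L, P₂ = 992 kPa.
ΔU = 0 (ideal gas, T constant).
W = nRT ln(V₂/V₁) = 0.521×8.314×322×ln(0.131) = -2840 J.
Q = ΔU + W = -2840 J.
Net over both steps: W = -1250 J, Q = -2840 J, ΔU = -1590 J.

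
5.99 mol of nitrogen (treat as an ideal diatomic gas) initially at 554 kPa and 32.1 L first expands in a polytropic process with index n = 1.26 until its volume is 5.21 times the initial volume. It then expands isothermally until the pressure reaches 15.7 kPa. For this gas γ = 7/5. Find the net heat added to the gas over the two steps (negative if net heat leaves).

25500 J

T₁ = P₁V₁/(nR) = 554×32.1/(5.99×8.314) = 357 K.
Step 1 — Polytropic n=1.26: T₂ = T₁(V₁/V₂)^(n−1) = 357×(0.192)^0.26 = 232 K; P₂ = P₁(V₁/V₂)^n = 69.2 kPa.
W = (P₁V₁−P₂V₂)/(n−1) = (554×32.1−69.2×167)/0.26 = 23900 J.
ΔU = nCvΔT = 5.99×20.8×(232−357) = -15500 J.
Q = ΔU + W = 8350 J.
State after step 1: P = 69.2 kPa, V = 167 L, T = 232 K.
Step 2 — Isothermal: T stays 232 K; PV = const ⇒ V₂ = 737 L, P₂ = 15.7 kPa.
ΔU = 0 (ideal gas, T constant).
W = nRT ln(V₂/V₁) = 5.99×8.314×232×ln(4.41) = 17200 J.
Q = ΔU + W = 17200 J.
Net over both steps: W = 41000 J, Q = 25500 J, ΔU = -15500 J.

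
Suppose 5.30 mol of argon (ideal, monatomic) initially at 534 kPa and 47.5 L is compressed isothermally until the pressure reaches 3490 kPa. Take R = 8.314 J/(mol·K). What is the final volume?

7.27 L

T₁ = P₁V₁/(nR) = 534×47.5/(5.30×8.314) = 576 K.
Isothermal: T stays 576 K; PV = const ⇒ V₂ = 7.27 L, P₂ = 3490 kPa.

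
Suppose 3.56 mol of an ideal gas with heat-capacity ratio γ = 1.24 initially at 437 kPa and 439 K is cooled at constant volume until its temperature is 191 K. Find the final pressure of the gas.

V₁ = nRT₁/P₁ = 3.56×8.314×439/437 = 29.7 L.
Isochoric: V stays 29.7 L; P/T = const ⇒ T₂ = 191 K, P₂ = 190 kPa.

190 kPa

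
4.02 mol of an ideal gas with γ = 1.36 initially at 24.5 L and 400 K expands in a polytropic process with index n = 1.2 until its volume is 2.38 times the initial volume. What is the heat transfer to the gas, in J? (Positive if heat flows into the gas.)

P₁ = nRT₁/V₁ = 4.02×8.314×400/24.5 = 546 kPa.
Polytropic n=1.2: T₂ = T₁(V₁/V₂)^(n−1) = 400×(0.420)^0.20 = 336 K; P₂ = P₁(V₁/V₂)^n = 193 kPa.
W = (P₁V₁−P₂V₂)/(n−1) = (546×24.5−193×58.3)/0.20 = 10600 J.
ΔU = nCvΔT = 4.02×23.1×(336−400) = -5910 J.
Q = ΔU + W = 4730 J.

4730 J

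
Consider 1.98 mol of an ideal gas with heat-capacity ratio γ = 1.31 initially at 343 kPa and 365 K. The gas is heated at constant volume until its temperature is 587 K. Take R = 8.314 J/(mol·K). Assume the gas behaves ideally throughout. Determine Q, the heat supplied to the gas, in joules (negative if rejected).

11800 J

V₁ = nRT₁/P₁ = 1.98×8.314×365/343 = 17.5 L.
Isochoric: V stays 17.5 L; P/T = const ⇒ T₂ = 587 K, P₂ = 552 kPa.
W = 0 (no volume change).
ΔU = nCvΔT = 1.98×26.8×(587−365) = 11800 J.
Q = ΔU = 11800 J.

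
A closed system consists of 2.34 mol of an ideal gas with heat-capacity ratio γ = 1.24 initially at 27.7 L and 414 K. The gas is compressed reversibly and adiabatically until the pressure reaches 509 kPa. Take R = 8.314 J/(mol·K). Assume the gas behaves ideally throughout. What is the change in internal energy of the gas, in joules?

P₁ = nRT₁/V₁ = 2.34×8.314×414/27.7 = 291 kPa.
Adiabatic: T₂/T₁ = (P₂/P₁)^((γ−1)/γ) ⇒ T₂ = 414×(1.75)^0.194 = 461 K; V₂ = 17.6 L.
For an ideal gas ΔU = nCvΔT with Cv = R/(γ−1) = 34.6 J/(mol·K).
ΔU = 2.34×34.6×(461−414) = 3840 J.

3840 J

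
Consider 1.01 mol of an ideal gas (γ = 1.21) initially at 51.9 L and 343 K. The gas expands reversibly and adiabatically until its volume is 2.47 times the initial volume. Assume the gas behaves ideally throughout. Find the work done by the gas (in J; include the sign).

P₁ = nRT₁/V₁ = 1.01×8.314×343/51.9 = 55.5 kPa.
Adiabatic: TV^(γ−1) = const ⇒ T₂ = 343×(0.405)^0.210 = 284 K; PV^γ = const ⇒ P₂ = 18.6 kPa.
ΔU = nCvΔT = 1.01×39.6×(284−343) = -2370 J.
Q = 0 for an adiabatic process, so W = −ΔU = 2370 J.

2370 J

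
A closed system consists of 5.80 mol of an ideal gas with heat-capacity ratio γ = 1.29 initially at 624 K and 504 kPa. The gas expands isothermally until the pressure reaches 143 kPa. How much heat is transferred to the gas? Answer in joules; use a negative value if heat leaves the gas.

V₁ = nRT₁/P₁ = 5.80×8.314×624/504 = 59.7 L.
Isothermal: T stays 624 K; PV = const ⇒ V₂ = 210 L, P₂ = 143 kPa.
ΔU = 0 (ideal gas, T constant).
W = nRT ln(V₂/V₁) = 5.80×8.314×624×ln(3.52) = 37900 J.
Q = ΔU + W = 37900 J.

37900 J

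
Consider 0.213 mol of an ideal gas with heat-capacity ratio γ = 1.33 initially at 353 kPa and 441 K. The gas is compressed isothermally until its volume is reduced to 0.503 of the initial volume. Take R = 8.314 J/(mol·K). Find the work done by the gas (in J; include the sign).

-537 J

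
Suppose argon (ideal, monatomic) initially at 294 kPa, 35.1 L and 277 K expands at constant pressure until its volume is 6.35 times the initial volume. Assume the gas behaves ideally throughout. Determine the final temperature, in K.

Isobaric: P stays 294 kPa; V/T = const ⇒ T₂ = 1760 K, V₂ = 223 L.

1760 K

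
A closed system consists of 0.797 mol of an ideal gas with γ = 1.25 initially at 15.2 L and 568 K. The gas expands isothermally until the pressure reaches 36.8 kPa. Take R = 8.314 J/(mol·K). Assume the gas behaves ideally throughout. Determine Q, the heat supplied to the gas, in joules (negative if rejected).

P₁ = nRT₁/V₁ = 0.797×8.314×568/15.2 = 248 kPa.
Isothermal: T stays 568 K; PV = const ⇒ V₂ = 102 L, P₂ = 36.8 kPa.
ΔU = 0 (ideal gas, T constant).
W = nRT ln(V₂/V₁) = 0.797×8.314×568×ln(6.73) = 7180 J.
Q = ΔU + W = 7180 J.

7180 J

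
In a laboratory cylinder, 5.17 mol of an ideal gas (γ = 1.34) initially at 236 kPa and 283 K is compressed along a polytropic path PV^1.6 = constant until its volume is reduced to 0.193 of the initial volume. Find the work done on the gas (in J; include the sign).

V₁ = nRT₁/P₁ = 5.17×8.314×283/236 = 51.5 L.
Polytropic n=1.6: T₂ = T₁(V₁/V₂)^(n−1) = 283×(5.18)^0.60 = 759 K; P₂ = P₁(V₁/V₂)^n = 3280 kPa.
W = (P₁V₁−P₂V₂)/(n−1) = (236×51.5−3280×9.95)/0.60 = -34100 J.
Work done on the gas = −W_by = 34100 J.

34100 J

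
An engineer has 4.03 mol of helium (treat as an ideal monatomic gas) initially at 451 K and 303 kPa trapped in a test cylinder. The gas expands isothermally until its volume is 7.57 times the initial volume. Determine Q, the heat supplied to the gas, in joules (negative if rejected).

30600 J

V₁ = nRT₁/P₁ = 4.03×8.314×451/303 = 49.9 L.
Isothermal: T stays 451 K; PV = const ⇒ V₂ = 378 L, P₂ = 40.0 kPa.
ΔU = 0 (ideal gas, T constant).
W = nRT ln(V₂/V₁) = 4.03×8.314×451×ln(7.57) = 30600 J.
Q = ΔU + W = 30600 J.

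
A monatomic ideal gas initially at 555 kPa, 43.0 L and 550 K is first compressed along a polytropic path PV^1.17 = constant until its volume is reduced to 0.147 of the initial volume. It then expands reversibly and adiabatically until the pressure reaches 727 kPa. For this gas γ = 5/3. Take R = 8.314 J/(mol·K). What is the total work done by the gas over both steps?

n = P₁V₁/(RT₁) = 555×43.0/(8.314×550) = 5.22 mol.
Step 1 — Polytropic n=1.17: T₂ = T₁(V₁/V₂)^(n−1) = 550×(6.80)^0.17 = 762 K; P₂ = P₁(V₁/V₂)^n = 5230 kPa.
W = (P₁V₁−P₂V₂)/(n−1) = (555×43.0−5230×6.32)/0.17 = -54100 J.
ΔU = nCvΔT = 5.22×12.5×(762−550) = 13800 J.
Q = ΔU + W = -40300 J.
State after step 1: P = 5230 kPa, V = 6.32 L, T = 762 K.
Step 2 — Adiabatic: T₂/T₁ = (P₂/P₁)^((γ−1)/γ) ⇒ T₂ = 762×(0.139)^0.400 = 346 K; V₂ = 20.7 L.
ΔU = nCvΔT = 5.22×12.5×(346−762) = -27100 J.
Q = 0 for an adiabatic process, so W = −ΔU = 27100 J.
Net over both steps: W = -27000 J, Q = -40300 J, ΔU = -13300 J.

-27000 J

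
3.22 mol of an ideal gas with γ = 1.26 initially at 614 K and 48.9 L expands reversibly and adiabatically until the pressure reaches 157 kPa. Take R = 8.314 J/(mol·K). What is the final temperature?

525 K

P₁ = nRT₁/V₁ = 3.22×8.314×614/48.9 = 336 kPa.
Adiabatic: T₂/T₁ = (P₂/P₁)^((γ−1)/γ) ⇒ T₂ = 614×(0.467)^0.206 = 525 K; V₂ = 89.5 L.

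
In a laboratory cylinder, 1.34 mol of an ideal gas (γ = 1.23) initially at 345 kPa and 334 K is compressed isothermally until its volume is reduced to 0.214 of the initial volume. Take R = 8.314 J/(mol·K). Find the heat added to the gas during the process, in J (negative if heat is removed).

V₁ = nRT₁/P₁ = 1.34×8.314×334/345 = 10.8 L.
Isothermal: T stays 334 K; PV = const ⇒ V₂ = 2.31 L, P₂ = 1610 kPa.
ΔU = 0 (ideal gas, T constant).
W = nRT ln(V₂/V₁) = 1.34×8.314×334×ln(0.214) = -5740 J.
Q = ΔU + W = -5740 J.

-5740 J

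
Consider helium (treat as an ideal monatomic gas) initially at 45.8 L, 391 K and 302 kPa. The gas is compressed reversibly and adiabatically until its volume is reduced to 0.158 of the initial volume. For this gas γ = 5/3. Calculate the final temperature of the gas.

Adiabatic: TV^(γ−1) = const ⇒ T₂ = 391×(6.33)^0.667 = 1340 K; PV^γ = const ⇒ P₂ = 6540 kPa.

1340 K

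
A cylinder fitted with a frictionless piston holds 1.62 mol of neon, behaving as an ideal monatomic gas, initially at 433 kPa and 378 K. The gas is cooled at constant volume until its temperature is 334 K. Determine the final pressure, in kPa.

383 kPa

V₁ = nRT₁/P₁ = 1.62×8.314×378/433 = 11.8 L.
Isochoric: V stays 11.8 L; P/T = const ⇒ T₂ = 334 K, P₂ = 383 kPa.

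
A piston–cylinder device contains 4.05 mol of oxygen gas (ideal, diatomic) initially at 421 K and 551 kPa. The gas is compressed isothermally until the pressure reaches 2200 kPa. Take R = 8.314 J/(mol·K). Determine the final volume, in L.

V₁ = nRT₁/P₁ = 4.05×8.314×421/551 = 25.7 L.
Isothermal: T stays 421 K; PV = const ⇒ V₂ = 6.44 L, P₂ = 2200 kPa.

6.44 L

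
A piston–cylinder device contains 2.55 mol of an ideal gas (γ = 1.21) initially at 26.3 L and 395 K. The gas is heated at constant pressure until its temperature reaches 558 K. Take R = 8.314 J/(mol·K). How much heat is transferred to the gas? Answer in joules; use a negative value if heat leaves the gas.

19900 J

P₁ = nRT₁/V₁ = 2.55×8.314×395/26.3 = 318 kPa.
Isobaric: P stays 318 kPa; V/T = const ⇒ T₂ = 558 K, V₂ = 37.2 L.
W = PΔV = 318×(37.2−26.3) kPa·L = 3460 J.
ΔU = nCvΔT = 2.55×39.6×(558−395) = 16500 J.
Q = ΔU + W = nCpΔT = 19900 J.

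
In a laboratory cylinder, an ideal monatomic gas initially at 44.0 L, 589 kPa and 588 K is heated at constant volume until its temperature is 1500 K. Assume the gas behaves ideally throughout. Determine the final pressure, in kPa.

1500 kPa

Isochoric: V stays 44.0 L; P/T = const ⇒ T₂ = 1500 K, P₂ = 1500 kPa.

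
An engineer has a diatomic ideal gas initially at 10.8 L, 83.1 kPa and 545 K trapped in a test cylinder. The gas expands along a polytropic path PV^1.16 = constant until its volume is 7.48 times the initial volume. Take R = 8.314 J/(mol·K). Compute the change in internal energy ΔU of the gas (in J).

-618 J

n = P₁V₁/(RT₁) = 83.1×10.8/(8.314×545) = 0.198 mol.
Polytropic n=1.16: T₂ = T₁(V₁/V₂)^(n−1) = 545×(0.134)^0.16 = 395 K; P₂ = P₁(V₁/V₂)^n = 8.05 kPa.
For an ideal gas ΔU = nCvΔT with Cv = (5/2)R = 20.8 J/(mol·K).
ΔU = 0.198×20.8×(395−545) = -618 J.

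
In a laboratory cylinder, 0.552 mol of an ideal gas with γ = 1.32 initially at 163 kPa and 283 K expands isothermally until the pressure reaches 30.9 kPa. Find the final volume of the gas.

V₁ = nRT₁/P₁ = 0.552×8.314×283/163 = 7.97 L.
Isothermal: T stays 283 K; PV = const ⇒ V₂ = 42.0 L, P₂ = 30.9 kPa.

42.0 L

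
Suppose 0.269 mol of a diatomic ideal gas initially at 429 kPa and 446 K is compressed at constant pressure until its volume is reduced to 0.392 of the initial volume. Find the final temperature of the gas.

V₁ = nRT₁/P₁ = 0.269×8.314×446/429 = 2.33 L.
Isobaric: P stays 429 kPa; V/T = const ⇒ T₂ = 175 K, V₂ = 0.911 L.

175 K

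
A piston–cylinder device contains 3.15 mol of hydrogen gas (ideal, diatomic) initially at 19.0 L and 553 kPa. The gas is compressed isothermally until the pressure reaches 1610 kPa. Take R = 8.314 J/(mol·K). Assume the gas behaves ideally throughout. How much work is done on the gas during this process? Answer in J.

11200 J

T₁ = P₁V₁/(nR) = 553×19.0/(3.15×8.314) = 401 K.
Isothermal: T stays 401 K; PV = const ⇒ V₂ = 6.53 L, P₂ = 1610 kPa.
W = nRT ln(V₂/V₁) = 3.15×8.314×401×ln(0.343) = -11200 J.
Work done on the gas = −W_by = 11200 J.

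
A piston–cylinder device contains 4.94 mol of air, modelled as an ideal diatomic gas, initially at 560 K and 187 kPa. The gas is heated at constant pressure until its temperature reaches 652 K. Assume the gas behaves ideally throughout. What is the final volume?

V₁ = nRT₁/P₁ = 4.94×8.314×560/187 = 123 L.
Isobaric: P stays 187 kPa; V/T = const ⇒ T₂ = 652 K, V₂ = 143 L.

143 L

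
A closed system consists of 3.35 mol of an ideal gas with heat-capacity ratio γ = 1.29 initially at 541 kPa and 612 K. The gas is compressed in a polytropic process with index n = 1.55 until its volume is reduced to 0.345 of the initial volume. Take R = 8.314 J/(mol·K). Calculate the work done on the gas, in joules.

V₁ = nRT₁/P₁ = 3.35×8.314×612/541 = 31.5 L.
Polytropic n=1.55: T₂ = T₁(V₁/V₂)^(n−1) = 612×(2.90)^0.55 = 1100 K; P₂ = P₁(V₁/V₂)^n = 2820 kPa.
W = (P₁V₁−P₂V₂)/(n−1) = (541×31.5−2820×10.9)/0.55 = -24700 J.
Work done on the gas = −W_by = 24700 J.

24700 J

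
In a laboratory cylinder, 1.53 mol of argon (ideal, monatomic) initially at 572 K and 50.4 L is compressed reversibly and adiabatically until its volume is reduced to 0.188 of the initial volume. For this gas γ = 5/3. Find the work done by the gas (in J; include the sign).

-22300 J

P₁ = nRT₁/V₁ = 1.53×8.314×572/50.4 = 144 kPa.
Adiabatic: TV^(γ−1) = const ⇒ T₂ = 572×(5.32)^0.667 = 1740 K; PV^γ = const ⇒ P₂ = 2340 kPa.
ΔU = nCvΔT = 1.53×12.5×(1740−572) = 22300 J.
Q = 0 for an adiabatic process, so W = −ΔU = -22300 J.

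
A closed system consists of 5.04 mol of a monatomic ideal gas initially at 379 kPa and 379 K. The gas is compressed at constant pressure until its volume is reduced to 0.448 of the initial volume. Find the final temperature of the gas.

170 K

V₁ = nRT₁/P₁ = 5.04×8.314×379/379 = 41.9 L.
Isobaric: P stays 379 kPa; V/T = const ⇒ T₂ = 170 K, V₂ = 18.8 L.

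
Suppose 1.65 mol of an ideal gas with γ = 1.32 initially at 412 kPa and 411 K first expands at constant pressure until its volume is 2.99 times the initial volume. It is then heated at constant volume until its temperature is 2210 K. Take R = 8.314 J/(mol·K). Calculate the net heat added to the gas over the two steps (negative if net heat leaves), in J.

88300 J

V₁ = nRT₁/P₁ = 1.65×8.314×411/412 = 13.7 L.
Step 1 — Isobaric: P stays 412 kPa; V/T = const ⇒ T₂ = 1230 K, V₂ = 40.9 L.
W = PΔV = 412×(40.9−13.7) kPa·L = 11200 J.
ΔU = nCvΔT = 1.65×26.0×(1230−411) = 35100 J.
Q = ΔU + W = nCpΔT = 46300 J.
State after step 1: P = 412 kPa, V = 40.9 L, T = 1230 K.
Step 2 — Isochoric: V stays 40.9 L; P/T = const ⇒ T₂ = 2210 K, P₂ = 741 kPa.
W = 0 (no volume change).
ΔU = nCvΔT = 1.65×26.0×(2210−1230) = 42100 J.
Q = ΔU = 42100 J.
Net over both steps: W = 11200 J, Q = 88300 J, ΔU = 77100 J.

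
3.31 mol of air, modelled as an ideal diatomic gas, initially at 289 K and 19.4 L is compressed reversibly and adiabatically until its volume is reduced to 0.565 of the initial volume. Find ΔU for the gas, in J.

5100 J

P₁ = nRT₁/V₁ = 3.31×8.314×289/19.4 = 410 kPa.
Adiabatic: TV^(γ−1) = const ⇒ T₂ = 289×(1.77)^0.400 = 363 K; PV^γ = const ⇒ P₂ = 912 kPa.
For an ideal gas ΔU = nCvΔT with Cv = (5/2)R = 20.8 J/(mol·K).
ΔU = 3.31×20.8×(363−289) = 5100 J.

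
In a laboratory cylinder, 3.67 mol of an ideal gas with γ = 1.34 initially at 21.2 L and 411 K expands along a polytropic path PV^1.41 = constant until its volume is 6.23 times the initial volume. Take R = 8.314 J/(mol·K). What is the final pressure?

P₁ = nRT₁/V₁ = 3.67×8.314×411/21.2 = 592 kPa.
Polytropic n=1.41: T₂ = T₁(V₁/V₂)^(n−1) = 411×(0.161)^0.41 = 194 K; P₂ = P₁(V₁/V₂)^n = 44.8 kPa.

44.8 kPa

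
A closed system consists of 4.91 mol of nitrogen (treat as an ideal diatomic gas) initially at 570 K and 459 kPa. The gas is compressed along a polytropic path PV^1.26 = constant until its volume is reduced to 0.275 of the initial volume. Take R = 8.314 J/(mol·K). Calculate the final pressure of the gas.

2330 kPa

V₁ = nRT₁/P₁ = 4.91×8.314×570/459 = 50.7 L.
Polytropic n=1.26: T₂ = T₁(V₁/V₂)^(n−1) = 570×(3.64)^0.26 = 797 K; P₂ = P₁(V₁/V₂)^n = 2330 kPa.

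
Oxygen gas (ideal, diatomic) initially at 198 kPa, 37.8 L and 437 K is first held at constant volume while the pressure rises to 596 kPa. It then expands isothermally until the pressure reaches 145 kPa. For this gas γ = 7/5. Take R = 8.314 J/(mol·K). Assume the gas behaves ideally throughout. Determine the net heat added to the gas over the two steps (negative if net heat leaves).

n = P₁V₁/(RT₁) = 198×37.8/(8.314×437) = 2.06 mol.
Step 1 — Isochoric: V stays 37.8 L; P/T = const ⇒ T₂ = 1320 K, P₂ = 596 kPa.
W = 0 (no volume change).
ΔU = nCvΔT = 2.06×20.8×(1320−437) = 37600 J.
Q = ΔU = 37600 J.
State after step 1: P = 596 kPa, V = 37.8 L, T = 1320 K.
Step 2 — Isothermal: T stays 1320 K; PV = const ⇒ V₂ = 155 L, P₂ = 145 kPa.
ΔU = 0 (ideal gas, T constant).
W = nRT ln(V₂/V₁) = 2.06×8.314×1320×ln(4.11) = 31800 J.
Q = ΔU + W = 31800 J.
Net over both steps: W = 31800 J, Q = 69500 J, ΔU = 37600 J.

69500 J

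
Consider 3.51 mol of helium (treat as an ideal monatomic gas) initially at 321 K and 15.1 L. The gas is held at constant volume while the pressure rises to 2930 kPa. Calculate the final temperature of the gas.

P₁ = nRT₁/V₁ = 3.51×8.314×321/15.1 = 620 kPa.
Isochoric: V stays 15.1 L; P/T = const ⇒ T₂ = 1520 K, P₂ = 2930 kPa.

1520 K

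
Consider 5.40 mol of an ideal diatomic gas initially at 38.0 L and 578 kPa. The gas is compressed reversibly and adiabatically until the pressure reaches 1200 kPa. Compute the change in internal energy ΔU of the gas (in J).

12700 J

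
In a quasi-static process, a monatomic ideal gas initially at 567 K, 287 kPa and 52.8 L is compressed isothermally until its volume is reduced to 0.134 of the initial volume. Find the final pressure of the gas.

2140 kPa

Isothermal: T stays 567 K; PV = const ⇒ V₂ = 7.08 L, P₂ = 2140 kPa.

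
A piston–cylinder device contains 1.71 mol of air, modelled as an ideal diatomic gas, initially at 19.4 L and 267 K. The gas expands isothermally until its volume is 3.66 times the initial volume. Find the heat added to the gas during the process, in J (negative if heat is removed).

4930 J

P₁ = nRT₁/V₁ = 1.71×8.314×267/19.4 = 196 kPa.
Isothermal: T stays 267 K; PV = const ⇒ V₂ = 71.0 L, P₂ = 53.5 kPa.
ΔU = 0 (ideal gas, T constant).
W = nRT ln(V₂/V₁) = 1.71×8.314×267×ln(3.66) = 4930 J.
Q = ΔU + W = 4930 J.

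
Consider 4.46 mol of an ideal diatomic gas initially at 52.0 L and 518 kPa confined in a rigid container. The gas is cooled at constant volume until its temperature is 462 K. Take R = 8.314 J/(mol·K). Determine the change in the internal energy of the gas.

-24500 J

T₁ = P₁V₁/(nR) = 518×52.0/(4.46×8.314) = 726 K.
Isochoric: V stays 52.0 L; P/T = const ⇒ T₂ = 462 K, P₂ = 329 kPa.
For an ideal gas ΔU = nCvΔT with Cv = (5/2)R = 20.8 J/(mol·K).
ΔU = 4.46×20.8×(462−726) = -24500 J.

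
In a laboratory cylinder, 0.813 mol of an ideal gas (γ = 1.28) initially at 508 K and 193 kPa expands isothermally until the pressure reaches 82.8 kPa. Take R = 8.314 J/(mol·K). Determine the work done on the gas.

-2910 J

V₁ = nRT₁/P₁ = 0.813×8.314×508/193 = 17.8 L.
Isothermal: T stays 508 K; PV = const ⇒ V₂ = 41.5 L, P₂ = 82.8 kPa.
W = nRT ln(V₂/V₁) = 0.813×8.314×508×ln(2.33) = 2910 J.
Work done on the gas = −W_by = -2910 J.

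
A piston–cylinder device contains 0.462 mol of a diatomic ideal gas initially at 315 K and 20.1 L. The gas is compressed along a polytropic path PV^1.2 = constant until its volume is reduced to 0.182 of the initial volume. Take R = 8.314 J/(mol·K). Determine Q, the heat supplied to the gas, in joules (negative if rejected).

P₁ = nRT₁/V₁ = 0.462×8.314×315/20.1 = 60.2 kPa.
Polytropic n=1.2: T₂ = T₁(V₁/V₂)^(n−1) = 315×(5.49)^0.20 = 443 K; P₂ = P₁(V₁/V₂)^n = 465 kPa.
W = (P₁V₁−P₂V₂)/(n−1) = (60.2×20.1−465×3.66)/0.20 = -2460 J.
ΔU = nCvΔT = 0.462×20.8×(443−315) = 1230 J.
Q = ΔU + W = -1230 J.

-1230 J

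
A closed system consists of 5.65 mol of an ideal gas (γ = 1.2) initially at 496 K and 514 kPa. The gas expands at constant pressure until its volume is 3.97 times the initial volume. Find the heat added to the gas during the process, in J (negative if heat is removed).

415000 J

V₁ = nRT₁/P₁ = 5.65×8.314×496/514 = 45.3 L.
Isobaric: P stays 514 kPa; V/T = const ⇒ T₂ = 1970 K, V₂ = 180 L.
W = PΔV = 514×(180−45.3) kPa·L = 69200 J.
ΔU = nCvΔT = 5.65×41.6×(1970−496) = 346000 J.
Q = ΔU + W = nCpΔT = 415000 J.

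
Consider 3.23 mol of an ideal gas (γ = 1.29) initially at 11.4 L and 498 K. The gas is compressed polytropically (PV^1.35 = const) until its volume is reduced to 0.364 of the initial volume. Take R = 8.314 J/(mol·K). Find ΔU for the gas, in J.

19600 J

P₁ = nRT₁/V₁ = 3.23×8.314×498/11.4 = 1170 kPa.
Polytropic n=1.35: T₂ = T₁(V₁/V₂)^(n−1) = 498×(2.75)^0.35 = 709 K; P₂ = P₁(V₁/V₂)^n = 4590 kPa.
For an ideal gas ΔU = nCvΔT with Cv = R/(γ−1) = 28.7 J/(mol·K).
ΔU = 3.23×28.7×(709−498) = 19600 J.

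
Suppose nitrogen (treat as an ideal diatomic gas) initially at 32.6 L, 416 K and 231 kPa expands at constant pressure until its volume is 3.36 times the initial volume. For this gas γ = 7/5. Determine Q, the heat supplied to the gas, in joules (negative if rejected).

62200 J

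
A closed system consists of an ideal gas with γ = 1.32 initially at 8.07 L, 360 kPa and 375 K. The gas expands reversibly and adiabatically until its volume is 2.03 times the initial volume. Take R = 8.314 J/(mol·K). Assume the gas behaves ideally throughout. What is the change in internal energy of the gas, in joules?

-1840 J

n = P₁V₁/(RT₁) = 360×8.07/(8.314×375) = 0.932 mol.
Adiabatic: TV^(γ−1) = const ⇒ T₂ = 375×(0.493)^0.320 = 299 K; PV^γ = const ⇒ P₂ = 141 kPa.
For an ideal gas ΔU = nCvΔT with Cv = R/(γ−1) = 26.0 J/(mol·K).
ΔU = 0.932×26.0×(299−375) = -1840 J.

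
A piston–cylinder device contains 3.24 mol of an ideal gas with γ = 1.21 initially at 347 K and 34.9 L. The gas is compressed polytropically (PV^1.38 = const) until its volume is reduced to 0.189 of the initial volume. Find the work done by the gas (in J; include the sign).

P₁ = nRT₁/V₁ = 3.24×8.314×347/34.9 = 268 kPa.
Polytropic n=1.38: T₂ = T₁(V₁/V₂)^(n−1) = 347×(5.29)^0.38 = 654 K; P₂ = P₁(V₁/V₂)^n = 2670 kPa.
W = (P₁V₁−P₂V₂)/(n−1) = (268×34.9−2670×6.60)/0.38 = -21700 J.

-21700 J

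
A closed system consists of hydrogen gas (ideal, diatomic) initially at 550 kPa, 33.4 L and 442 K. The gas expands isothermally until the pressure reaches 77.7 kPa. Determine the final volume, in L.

Isothermal: T stays 442 K; PV = const ⇒ V₂ = 236 L, P₂ = 77.7 kPa.

236 L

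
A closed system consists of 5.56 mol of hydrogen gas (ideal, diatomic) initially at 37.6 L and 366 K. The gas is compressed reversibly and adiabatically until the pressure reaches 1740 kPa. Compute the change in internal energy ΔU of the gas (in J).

P₁ = nRT₁/V₁ = 5.56×8.314×366/37.6 = 450 kPa.
Adiabatic: T₂/T₁ = (P₂/P₁)^((γ−1)/γ) ⇒ T₂ = 366×(3.87)^0.286 = 539 K; V₂ = 14.3 L.
For an ideal gas ΔU = nCvΔT with Cv = (5/2)R = 20.8 J/(mol·K).
ΔU = 5.56×20.8×(539−366) = 20000 J.

20000 J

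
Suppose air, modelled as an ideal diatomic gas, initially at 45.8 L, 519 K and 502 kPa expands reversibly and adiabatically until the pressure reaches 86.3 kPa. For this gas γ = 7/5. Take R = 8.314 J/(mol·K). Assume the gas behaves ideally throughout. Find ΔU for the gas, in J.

-22700 J

n = P₁V₁/(RT₁) = 502×45.8/(8.314×519) = 5.33 mol.
Adiabatic: T₂/T₁ = (P₂/P₁)^((γ−1)/γ) ⇒ T₂ = 519×(0.172)^0.286 = 314 K; V₂ = 161 L.
For an ideal gas ΔU = nCvΔT with Cv = (5/2)R = 20.8 J/(mol·K).
ΔU = 5.33×20.8×(314−519) = -22700 J.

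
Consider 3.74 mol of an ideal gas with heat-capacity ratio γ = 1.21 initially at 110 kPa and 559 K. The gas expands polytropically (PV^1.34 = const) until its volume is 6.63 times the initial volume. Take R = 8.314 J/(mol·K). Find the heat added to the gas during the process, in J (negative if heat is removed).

-15000 J

V₁ = nRT₁/P₁ = 3.74×8.314×559/110 = 158 L.
Polytropic n=1.34: T₂ = T₁(V₁/V₂)^(n−1) = 559×(0.151)^0.34 = 294 K; P₂ = P₁(V₁/V₂)^n = 8.72 kPa.
W = (P₁V₁−P₂V₂)/(n−1) = (110×158−8.72×1050)/0.34 = 24300 J.
ΔU = nCvΔT = 3.74×39.6×(294−559) = -39300 J.
Q = ΔU + W = -15000 J.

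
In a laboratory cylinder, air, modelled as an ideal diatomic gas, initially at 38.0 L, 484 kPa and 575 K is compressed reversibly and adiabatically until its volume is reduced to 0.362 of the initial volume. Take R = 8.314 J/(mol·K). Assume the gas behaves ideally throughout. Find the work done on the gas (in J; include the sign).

n = P₁V₁/(RT₁) = 484×38.0/(8.314×575) = 3.85 mol.
Adiabatic: TV^(γ−1) = const ⇒ T₂ = 575×(2.76)^0.400 = 863 K; PV^γ = const ⇒ P₂ = 2010 kPa.
ΔU = nCvΔT = 3.85×20.8×(863−575) = 23100 J.
Q = 0 for an adiabatic process, so W = −ΔU = -23100 J.
Work done on the gas = −W_by = 23100 J.

23100 J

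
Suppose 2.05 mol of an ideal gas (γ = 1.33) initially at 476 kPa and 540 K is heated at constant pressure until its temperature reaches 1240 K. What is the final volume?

44.4 L

V₁ = nRT₁/P₁ = 2.05×8.314×540/476 = 19.3 L.
Isobaric: P stays 476 kPa; V/T = const ⇒ T₂ = 1240 K, V₂ = 44.4 L.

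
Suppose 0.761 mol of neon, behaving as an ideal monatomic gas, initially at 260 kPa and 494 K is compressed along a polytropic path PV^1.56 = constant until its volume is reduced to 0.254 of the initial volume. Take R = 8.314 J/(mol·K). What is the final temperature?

V₁ = nRT₁/P₁ = 0.761×8.314×494/260 = 12.0 L.
Polytropic n=1.56: T₂ = T₁(V₁/V₂)^(n−1) = 494×(3.94)^0.56 = 1060 K; P₂ = P₁(V₁/V₂)^n = 2210 kPa.

1060 K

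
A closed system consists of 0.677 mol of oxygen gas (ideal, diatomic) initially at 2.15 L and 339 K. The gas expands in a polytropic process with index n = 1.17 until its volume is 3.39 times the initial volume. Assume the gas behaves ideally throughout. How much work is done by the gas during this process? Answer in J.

2100 J

P₁ = nRT₁/V₁ = 0.677×8.314×339/2.15 = 887 kPa.
Polytropic n=1.17: T₂ = T₁(V₁/V₂)^(n−1) = 339×(0.295)^0.17 = 275 K; P₂ = P₁(V₁/V₂)^n = 213 kPa.
W = (P₁V₁−P₂V₂)/(n−1) = (887×2.15−213×7.29)/0.17 = 2100 J.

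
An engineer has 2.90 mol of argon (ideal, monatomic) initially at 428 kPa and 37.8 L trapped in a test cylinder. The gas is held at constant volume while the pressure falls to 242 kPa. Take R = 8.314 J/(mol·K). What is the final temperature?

T₁ = P₁V₁/(nR) = 428×37.8/(2.90×8.314) = 671 K.
Isochoric: V stays 37.8 L; P/T = const ⇒ T₂ = 379 K, P₂ = 242 kPa.

379 K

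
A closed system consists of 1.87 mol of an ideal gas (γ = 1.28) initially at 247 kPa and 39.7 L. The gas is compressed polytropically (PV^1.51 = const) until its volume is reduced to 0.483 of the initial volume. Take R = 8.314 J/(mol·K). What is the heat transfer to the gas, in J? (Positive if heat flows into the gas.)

T₁ = P₁V₁/(nR) = 247×39.7/(1.87×8.314) = 631 K.
Polytropic n=1.51: T₂ = T₁(V₁/V₂)^(n−1) = 631×(2.07)^0.51 = 914 K; P₂ = P₁(V₁/V₂)^n = 741 kPa.
W = (P₁V₁−P₂V₂)/(n−1) = (247×39.7−741×19.2)/0.51 = -8640 J.
ΔU = nCvΔT = 1.87×29.7×(914−631) = 15700 J.
Q = ΔU + W = 7100 J.

7100 J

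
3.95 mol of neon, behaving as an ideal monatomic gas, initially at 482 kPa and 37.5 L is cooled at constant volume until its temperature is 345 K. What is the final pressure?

302 kPa

T₁ = P₁V₁/(nR) = 482×37.5/(3.95×8.314) = 550 K.
Isochoric: V stays 37.5 L; P/T = const ⇒ T₂ = 345 K, P₂ = 302 kPa.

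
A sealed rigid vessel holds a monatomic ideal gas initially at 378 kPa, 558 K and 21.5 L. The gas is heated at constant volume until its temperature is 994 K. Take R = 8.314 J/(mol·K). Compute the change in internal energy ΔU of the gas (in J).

9530 J

n = P₁V₁/(RT₁) = 378×21.5/(8.314×558) = 1.75 mol.
Isochoric: V stays 21.5 L; P/T = const ⇒ T₂ = 994 K, P₂ = 673 kPa.
For an ideal gas ΔU = nCvΔT with Cv = (3/2)R = 12.5 J/(mol·K).
ΔU = 1.75×12.5×(994−558) = 9530 J.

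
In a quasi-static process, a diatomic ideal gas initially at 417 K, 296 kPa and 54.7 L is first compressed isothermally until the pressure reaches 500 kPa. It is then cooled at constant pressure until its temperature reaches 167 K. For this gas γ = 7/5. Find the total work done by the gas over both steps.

-18200 J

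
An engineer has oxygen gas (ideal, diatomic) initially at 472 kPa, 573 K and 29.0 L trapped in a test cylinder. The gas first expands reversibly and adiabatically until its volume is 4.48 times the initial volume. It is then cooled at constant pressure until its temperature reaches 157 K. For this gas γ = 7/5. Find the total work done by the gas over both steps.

11700 J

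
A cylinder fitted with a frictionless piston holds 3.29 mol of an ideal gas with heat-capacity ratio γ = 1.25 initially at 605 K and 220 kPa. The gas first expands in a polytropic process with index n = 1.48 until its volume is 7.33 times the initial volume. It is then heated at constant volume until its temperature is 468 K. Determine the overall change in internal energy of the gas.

-15000 J

V₁ = nRT₁/P₁ = 3.29×8.314×605/220 = 75.2 L.
Step 1 — Polytropic n=1.48: T₂ = T₁(V₁/V₂)^(n−1) = 605×(0.136)^0.48 = 233 K; P₂ = P₁(V₁/V₂)^n = 11.5 kPa.
W = (P₁V₁−P₂V₂)/(n−1) = (220×75.2−11.5×551)/0.48 = 21200 J.
ΔU = nCvΔT = 3.29×33.3×(233−605) = -40800 J.
Q = ΔU + W = -19500 J.
State after step 1: P = 11.5 kPa, V = 551 L, T = 233 K.
Step 2 — Isochoric: V stays 551 L; P/T = const ⇒ T₂ = 468 K, P₂ = 23.2 kPa.
W = 0 (no volume change).
ΔU = nCvΔT = 3.29×33.3×(468−233) = 25800 J.
Q = ΔU = 25800 J.
Net over both steps: W = 21200 J, Q = 6240 J, ΔU = -15000 J.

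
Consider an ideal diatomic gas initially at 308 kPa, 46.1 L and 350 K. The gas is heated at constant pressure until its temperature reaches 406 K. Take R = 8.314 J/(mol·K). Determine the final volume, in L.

Isobaric: P stays 308 kPa; V/T = const ⇒ T₂ = 406 K, V₂ = 53.5 L.

53.5 L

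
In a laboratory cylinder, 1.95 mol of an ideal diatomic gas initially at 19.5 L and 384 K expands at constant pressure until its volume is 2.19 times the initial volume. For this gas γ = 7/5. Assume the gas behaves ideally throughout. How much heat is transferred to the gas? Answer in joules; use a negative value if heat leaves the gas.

25900 J

P₁ = nRT₁/V₁ = 1.95×8.314×384/19.5 = 319 kPa.
Isobaric: P stays 319 kPa; V/T = const ⇒ T₂ = 841 K, V₂ = 42.7 L.
W = PΔV = 319×(42.7−19.5) kPa·L = 7410 J.
ΔU = nCvΔT = 1.95×20.8×(841−384) = 18500 J.
Q = ΔU + W = nCpΔT = 25900 J.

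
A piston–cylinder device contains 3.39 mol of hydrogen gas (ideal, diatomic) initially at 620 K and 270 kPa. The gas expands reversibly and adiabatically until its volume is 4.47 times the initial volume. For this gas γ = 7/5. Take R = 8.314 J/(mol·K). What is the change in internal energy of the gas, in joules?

-19700 J

V₁ = nRT₁/P₁ = 3.39×8.314×620/270 = 64.7 L.
Adiabatic: TV^(γ−1) = const ⇒ T₂ = 620×(0.224)^0.400 = 341 K; PV^γ = const ⇒ P₂ = 33.2 kPa.
For an ideal gas ΔU = nCvΔT with Cv = (5/2)R = 20.8 J/(mol·K).
ΔU = 3.39×20.8×(341−620) = -19700 J.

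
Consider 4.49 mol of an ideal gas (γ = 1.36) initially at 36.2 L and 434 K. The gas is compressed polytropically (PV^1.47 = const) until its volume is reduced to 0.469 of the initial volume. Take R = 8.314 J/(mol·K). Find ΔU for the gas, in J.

P₁ = nRT₁/V₁ = 4.49×8.314×434/36.2 = 448 kPa.
Polytropic n=1.47: T₂ = T₁(V₁/V₂)^(n−1) = 434×(2.13)^0.47 = 619 K; P₂ = P₁(V₁/V₂)^n = 1360 kPa.
For an ideal gas ΔU = nCvΔT with Cv = R/(γ−1) = 23.1 J/(mol·K).
ΔU = 4.49×23.1×(619−434) = 19200 J.

19200 J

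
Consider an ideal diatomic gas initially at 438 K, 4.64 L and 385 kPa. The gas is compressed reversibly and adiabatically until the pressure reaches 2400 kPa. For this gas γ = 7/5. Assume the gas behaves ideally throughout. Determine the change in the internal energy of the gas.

3070 J

n = P₁V₁/(RT₁) = 385×4.64/(8.314×438) = 0.491 mol.
Adiabatic: T₂/T₁ = (P₂/P₁)^((γ−1)/γ) ⇒ T₂ = 438×(6.23)^0.286 = 739 K; V₂ = 1.26 L.
For an ideal gas ΔU = nCvΔT with Cv = (5/2)R = 20.8 J/(mol·K).
ΔU = 0.491×20.8×(739−438) = 3070 J.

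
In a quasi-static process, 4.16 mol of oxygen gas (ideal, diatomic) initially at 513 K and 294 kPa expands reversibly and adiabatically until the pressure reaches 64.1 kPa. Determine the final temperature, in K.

V₁ = nRT₁/P₁ = 4.16×8.314×513/294 = 60.3 L.
Adiabatic: T₂/T₁ = (P₂/P₁)^((γ−1)/γ) ⇒ T₂ = 513×(0.218)^0.286 = 332 K; V₂ = 179 L.

332 K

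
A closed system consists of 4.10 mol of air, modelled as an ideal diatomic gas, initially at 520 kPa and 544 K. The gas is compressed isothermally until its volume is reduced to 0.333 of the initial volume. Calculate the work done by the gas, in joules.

-20400 J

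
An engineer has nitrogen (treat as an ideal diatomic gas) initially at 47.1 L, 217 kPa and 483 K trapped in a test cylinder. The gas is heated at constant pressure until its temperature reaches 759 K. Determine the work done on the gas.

n = P₁V₁/(RT₁) = 217×47.1/(8.314×483) = 2.55 mol.
Isobaric: P stays 217 kPa; V/T = const ⇒ T₂ = 759 K, V₂ = 74.0 L.
W = PΔV = 217×(74.0−47.1) kPa·L = 5840 J.
Work done on the gas = −W_by = -5840 J.

-5840 J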